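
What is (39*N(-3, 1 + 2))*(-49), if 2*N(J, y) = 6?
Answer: -5733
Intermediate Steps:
N(J, y) = 3 (N(J, y) = (1/2)*6 = 3)
(39*N(-3, 1 + 2))*(-49) = (39*3)*(-49) = 117*(-49) = -5733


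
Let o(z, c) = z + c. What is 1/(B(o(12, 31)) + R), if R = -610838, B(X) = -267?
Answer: -1/611105 ≈ -1.6364e-6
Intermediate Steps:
o(z, c) = c + z
1/(B(o(12, 31)) + R) = 1/(-267 - 610838) = 1/(-611105) = -1/611105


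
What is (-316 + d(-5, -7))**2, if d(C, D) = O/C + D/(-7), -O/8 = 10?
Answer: 89401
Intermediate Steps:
O = -80 (O = -8*10 = -80)
d(C, D) = -80/C - D/7 (d(C, D) = -80/C + D/(-7) = -80/C + D*(-1/7) = -80/C - D/7)
(-316 + d(-5, -7))**2 = (-316 + (-80/(-5) - 1/7*(-7)))**2 = (-316 + (-80*(-1/5) + 1))**2 = (-316 + (16 + 1))**2 = (-316 + 17)**2 = (-299)**2 = 89401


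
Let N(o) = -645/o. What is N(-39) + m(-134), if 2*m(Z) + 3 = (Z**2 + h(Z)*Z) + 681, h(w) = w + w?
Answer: 354764/13 ≈ 27290.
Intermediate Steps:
h(w) = 2*w
m(Z) = 339 + 3*Z**2/2 (m(Z) = -3/2 + ((Z**2 + (2*Z)*Z) + 681)/2 = -3/2 + ((Z**2 + 2*Z**2) + 681)/2 = -3/2 + (3*Z**2 + 681)/2 = -3/2 + (681 + 3*Z**2)/2 = -3/2 + (681/2 + 3*Z**2/2) = 339 + 3*Z**2/2)
N(-39) + m(-134) = -645/(-39) + (339 + (3/2)*(-134)**2) = -645*(-1/39) + (339 + (3/2)*17956) = 215/13 + (339 + 26934) = 215/13 + 27273 = 354764/13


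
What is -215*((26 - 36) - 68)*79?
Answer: 1324830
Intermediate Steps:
-215*((26 - 36) - 68)*79 = -215*(-10 - 68)*79 = -215*(-78)*79 = 16770*79 = 1324830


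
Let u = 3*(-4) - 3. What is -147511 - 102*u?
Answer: -145981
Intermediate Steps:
u = -15 (u = -12 - 3 = -15)
-147511 - 102*u = -147511 - 102*(-15) = -147511 + 1530 = -145981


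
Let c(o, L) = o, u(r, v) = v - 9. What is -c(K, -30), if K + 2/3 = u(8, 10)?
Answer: -⅓ ≈ -0.33333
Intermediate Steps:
u(r, v) = -9 + v
K = ⅓ (K = -⅔ + (-9 + 10) = -⅔ + 1 = ⅓ ≈ 0.33333)
-c(K, -30) = -1*⅓ = -⅓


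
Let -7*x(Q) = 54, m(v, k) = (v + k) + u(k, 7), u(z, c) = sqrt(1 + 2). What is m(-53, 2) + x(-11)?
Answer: -411/7 + sqrt(3) ≈ -56.982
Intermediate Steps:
u(z, c) = sqrt(3)
m(v, k) = k + v + sqrt(3) (m(v, k) = (v + k) + sqrt(3) = (k + v) + sqrt(3) = k + v + sqrt(3))
x(Q) = -54/7 (x(Q) = -1/7*54 = -54/7)
m(-53, 2) + x(-11) = (2 - 53 + sqrt(3)) - 54/7 = (-51 + sqrt(3)) - 54/7 = -411/7 + sqrt(3)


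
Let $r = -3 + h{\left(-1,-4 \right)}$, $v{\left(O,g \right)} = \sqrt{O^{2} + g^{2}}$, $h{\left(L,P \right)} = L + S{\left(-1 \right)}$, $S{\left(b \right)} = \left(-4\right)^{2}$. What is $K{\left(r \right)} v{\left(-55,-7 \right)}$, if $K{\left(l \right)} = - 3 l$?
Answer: $- 36 \sqrt{3074} \approx -1996.0$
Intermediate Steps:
$S{\left(b \right)} = 16$
$h{\left(L,P \right)} = 16 + L$ ($h{\left(L,P \right)} = L + 16 = 16 + L$)
$r = 12$ ($r = -3 + \left(16 - 1\right) = -3 + 15 = 12$)
$K{\left(r \right)} v{\left(-55,-7 \right)} = \left(-3\right) 12 \sqrt{\left(-55\right)^{2} + \left(-7\right)^{2}} = - 36 \sqrt{3025 + 49} = - 36 \sqrt{3074}$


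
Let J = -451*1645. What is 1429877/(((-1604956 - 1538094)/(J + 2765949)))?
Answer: -1447074130679/1571525 ≈ -9.2081e+5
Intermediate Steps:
J = -741895
1429877/(((-1604956 - 1538094)/(J + 2765949))) = 1429877/(((-1604956 - 1538094)/(-741895 + 2765949))) = 1429877/((-3143050/2024054)) = 1429877/((-3143050*1/2024054)) = 1429877/(-1571525/1012027) = 1429877*(-1012027/1571525) = -1447074130679/1571525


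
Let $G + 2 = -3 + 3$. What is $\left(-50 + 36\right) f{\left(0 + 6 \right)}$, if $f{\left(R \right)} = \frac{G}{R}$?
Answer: $\frac{14}{3} \approx 4.6667$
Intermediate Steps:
$G = -2$ ($G = -2 + \left(-3 + 3\right) = -2 + 0 = -2$)
$f{\left(R \right)} = - \frac{2}{R}$
$\left(-50 + 36\right) f{\left(0 + 6 \right)} = \left(-50 + 36\right) \left(- \frac{2}{0 + 6}\right) = - 14 \left(- \frac{2}{6}\right) = - 14 \left(\left(-2\right) \frac{1}{6}\right) = \left(-14\right) \left(- \frac{1}{3}\right) = \frac{14}{3}$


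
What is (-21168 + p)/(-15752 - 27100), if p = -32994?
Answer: 9027/7142 ≈ 1.2639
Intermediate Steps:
(-21168 + p)/(-15752 - 27100) = (-21168 - 32994)/(-15752 - 27100) = -54162/(-42852) = -54162*(-1/42852) = 9027/7142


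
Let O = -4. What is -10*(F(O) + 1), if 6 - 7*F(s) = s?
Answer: -170/7 ≈ -24.286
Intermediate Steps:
F(s) = 6/7 - s/7
-10*(F(O) + 1) = -10*((6/7 - ⅐*(-4)) + 1) = -10*((6/7 + 4/7) + 1) = -10*(10/7 + 1) = -10*17/7 = -170/7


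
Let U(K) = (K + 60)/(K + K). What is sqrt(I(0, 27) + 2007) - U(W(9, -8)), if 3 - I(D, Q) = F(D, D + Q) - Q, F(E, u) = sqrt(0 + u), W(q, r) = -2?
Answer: 29/2 + sqrt(2037 - 3*sqrt(3)) ≈ 59.576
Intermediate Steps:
F(E, u) = sqrt(u)
I(D, Q) = 3 + Q - sqrt(D + Q) (I(D, Q) = 3 - (sqrt(D + Q) - Q) = 3 + (Q - sqrt(D + Q)) = 3 + Q - sqrt(D + Q))
U(K) = (60 + K)/(2*K) (U(K) = (60 + K)/((2*K)) = (60 + K)*(1/(2*K)) = (60 + K)/(2*K))
sqrt(I(0, 27) + 2007) - U(W(9, -8)) = sqrt((3 + 27 - sqrt(0 + 27)) + 2007) - (60 - 2)/(2*(-2)) = sqrt((3 + 27 - sqrt(27)) + 2007) - (-1)*58/(2*2) = sqrt((3 + 27 - 3*sqrt(3)) + 2007) - 1*(-29/2) = sqrt((3 + 27 - 3*sqrt(3)) + 2007) + 29/2 = sqrt((30 - 3*sqrt(3)) + 2007) + 29/2 = sqrt(2037 - 3*sqrt(3)) + 29/2 = 29/2 + sqrt(2037 - 3*sqrt(3))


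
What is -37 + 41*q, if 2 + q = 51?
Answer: 1972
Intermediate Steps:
q = 49 (q = -2 + 51 = 49)
-37 + 41*q = -37 + 41*49 = -37 + 2009 = 1972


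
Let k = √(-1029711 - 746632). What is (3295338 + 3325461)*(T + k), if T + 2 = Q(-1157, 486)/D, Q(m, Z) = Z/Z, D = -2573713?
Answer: -34080079534173/2573713 + 6620799*I*√1776343 ≈ -1.3242e+7 + 8.8242e+9*I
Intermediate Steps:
Q(m, Z) = 1
k = I*√1776343 (k = √(-1776343) = I*√1776343 ≈ 1332.8*I)
T = -5147427/2573713 (T = -2 + 1/(-2573713) = -2 + 1*(-1/2573713) = -2 - 1/2573713 = -5147427/2573713 ≈ -2.0000)
(3295338 + 3325461)*(T + k) = (3295338 + 3325461)*(-5147427/2573713 + I*√1776343) = 6620799*(-5147427/2573713 + I*√1776343) = -34080079534173/2573713 + 6620799*I*√1776343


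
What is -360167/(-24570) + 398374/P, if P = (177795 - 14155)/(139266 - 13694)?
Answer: 30729096233971/100515870 ≈ 3.0571e+5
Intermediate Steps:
P = 40910/31393 (P = 163640/125572 = 163640*(1/125572) = 40910/31393 ≈ 1.3032)
-360167/(-24570) + 398374/P = -360167/(-24570) + 398374/(40910/31393) = -360167*(-1/24570) + 398374*(31393/40910) = 360167/24570 + 6253077491/20455 = 30729096233971/100515870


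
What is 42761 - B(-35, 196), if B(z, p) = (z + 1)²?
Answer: 41605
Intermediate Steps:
B(z, p) = (1 + z)²
42761 - B(-35, 196) = 42761 - (1 - 35)² = 42761 - 1*(-34)² = 42761 - 1*1156 = 42761 - 1156 = 41605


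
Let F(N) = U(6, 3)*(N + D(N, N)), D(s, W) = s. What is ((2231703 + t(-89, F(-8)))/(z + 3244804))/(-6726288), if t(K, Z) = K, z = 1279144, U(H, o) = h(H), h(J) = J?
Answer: -101437/1383153506592 ≈ -7.3337e-8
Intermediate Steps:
U(H, o) = H
F(N) = 12*N (F(N) = 6*(N + N) = 6*(2*N) = 12*N)
((2231703 + t(-89, F(-8)))/(z + 3244804))/(-6726288) = ((2231703 - 89)/(1279144 + 3244804))/(-6726288) = (2231614/4523948)*(-1/6726288) = (2231614*(1/4523948))*(-1/6726288) = (101437/205634)*(-1/6726288) = -101437/1383153506592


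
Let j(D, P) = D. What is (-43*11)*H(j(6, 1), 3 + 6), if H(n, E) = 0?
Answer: 0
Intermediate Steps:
(-43*11)*H(j(6, 1), 3 + 6) = -43*11*0 = -473*0 = 0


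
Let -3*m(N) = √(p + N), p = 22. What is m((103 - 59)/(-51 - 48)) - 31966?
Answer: -31966 - √194/9 ≈ -31968.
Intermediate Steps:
m(N) = -√(22 + N)/3
m((103 - 59)/(-51 - 48)) - 31966 = -√(22 + (103 - 59)/(-51 - 48))/3 - 31966 = -√(22 + 44/(-99))/3 - 31966 = -√(22 + 44*(-1/99))/3 - 31966 = -√(22 - 4/9)/3 - 31966 = -√194/9 - 31966 = -31966 - √194/9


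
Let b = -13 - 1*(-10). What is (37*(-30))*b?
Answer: 3330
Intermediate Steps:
b = -3 (b = -13 + 10 = -3)
(37*(-30))*b = (37*(-30))*(-3) = -1110*(-3) = 3330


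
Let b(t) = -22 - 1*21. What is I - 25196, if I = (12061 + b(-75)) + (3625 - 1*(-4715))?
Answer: -4838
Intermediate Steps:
b(t) = -43 (b(t) = -22 - 21 = -43)
I = 20358 (I = (12061 - 43) + (3625 - 1*(-4715)) = 12018 + (3625 + 4715) = 12018 + 8340 = 20358)
I - 25196 = 20358 - 25196 = -4838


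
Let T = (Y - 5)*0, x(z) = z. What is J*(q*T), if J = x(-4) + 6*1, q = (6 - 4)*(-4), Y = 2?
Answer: 0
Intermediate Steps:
q = -8 (q = 2*(-4) = -8)
T = 0 (T = (2 - 5)*0 = -3*0 = 0)
J = 2 (J = -4 + 6*1 = -4 + 6 = 2)
J*(q*T) = 2*(-8*0) = 2*0 = 0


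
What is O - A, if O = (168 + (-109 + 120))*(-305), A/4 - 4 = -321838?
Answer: 1232741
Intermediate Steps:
A = -1287336 (A = 16 + 4*(-321838) = 16 - 1287352 = -1287336)
O = -54595 (O = (168 + 11)*(-305) = 179*(-305) = -54595)
O - A = -54595 - 1*(-1287336) = -54595 + 1287336 = 1232741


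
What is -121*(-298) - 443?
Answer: 35615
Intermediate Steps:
-121*(-298) - 443 = 36058 - 443 = 35615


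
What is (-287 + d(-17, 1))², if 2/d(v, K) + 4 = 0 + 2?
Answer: 82944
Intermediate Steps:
d(v, K) = -1 (d(v, K) = 2/(-4 + (0 + 2)) = 2/(-4 + 2) = 2/(-2) = 2*(-½) = -1)
(-287 + d(-17, 1))² = (-287 - 1)² = (-288)² = 82944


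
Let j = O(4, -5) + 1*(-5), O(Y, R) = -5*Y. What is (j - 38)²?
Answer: 3969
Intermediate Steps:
j = -25 (j = -5*4 + 1*(-5) = -20 - 5 = -25)
(j - 38)² = (-25 - 38)² = (-63)² = 3969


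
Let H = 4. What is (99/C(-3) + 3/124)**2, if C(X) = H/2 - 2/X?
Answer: 84879369/61504 ≈ 1380.1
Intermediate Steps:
C(X) = 2 - 2/X (C(X) = 4/2 - 2/X = 4*(1/2) - 2/X = 2 - 2/X)
(99/C(-3) + 3/124)**2 = (99/(2 - 2/(-3)) + 3/124)**2 = (99/(2 - 2*(-1/3)) + 3*(1/124))**2 = (99/(2 + 2/3) + 3/124)**2 = (99/(8/3) + 3/124)**2 = (99*(3/8) + 3/124)**2 = (297/8 + 3/124)**2 = (9213/248)**2 = 84879369/61504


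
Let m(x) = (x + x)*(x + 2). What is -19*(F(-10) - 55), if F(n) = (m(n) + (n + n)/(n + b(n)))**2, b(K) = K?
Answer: -491454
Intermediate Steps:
m(x) = 2*x*(2 + x) (m(x) = (2*x)*(2 + x) = 2*x*(2 + x))
F(n) = (1 + 2*n*(2 + n))**2 (F(n) = (2*n*(2 + n) + (n + n)/(n + n))**2 = (2*n*(2 + n) + (2*n)/((2*n)))**2 = (2*n*(2 + n) + (2*n)*(1/(2*n)))**2 = (2*n*(2 + n) + 1)**2 = (1 + 2*n*(2 + n))**2)
-19*(F(-10) - 55) = -19*((1 + 2*(-10)*(2 - 10))**2 - 55) = -19*((1 + 2*(-10)*(-8))**2 - 55) = -19*((1 + 160)**2 - 55) = -19*(161**2 - 55) = -19*(25921 - 55) = -19*25866 = -491454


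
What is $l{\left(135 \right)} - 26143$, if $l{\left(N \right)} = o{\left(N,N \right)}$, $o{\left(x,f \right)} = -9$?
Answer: $-26152$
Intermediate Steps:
$l{\left(N \right)} = -9$
$l{\left(135 \right)} - 26143 = -9 - 26143 = -26152$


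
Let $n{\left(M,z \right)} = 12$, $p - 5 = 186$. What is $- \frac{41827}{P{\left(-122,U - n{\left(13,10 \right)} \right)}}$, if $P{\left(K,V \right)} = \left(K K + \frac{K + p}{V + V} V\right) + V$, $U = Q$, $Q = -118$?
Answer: $- \frac{83654}{29577} \approx -2.8283$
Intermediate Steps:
$p = 191$ ($p = 5 + 186 = 191$)
$U = -118$
$P{\left(K,V \right)} = \frac{191}{2} + V + K^{2} + \frac{K}{2}$ ($P{\left(K,V \right)} = \left(K K + \frac{K + 191}{V + V} V\right) + V = \left(K^{2} + \frac{191 + K}{2 V} V\right) + V = \left(K^{2} + \left(\frac{191}{2} + \frac{K}{2}\right)\right) + V = \left(\frac{191}{2} + K^{2} + \frac{K}{2}\right) + V = \frac{191}{2} + V + K^{2} + \frac{K}{2}$)
$- \frac{41827}{P{\left(-122,U - n{\left(13,10 \right)} \right)}} = - \frac{41827}{\frac{191}{2} - 130 + \left(-122\right)^{2} + \frac{1}{2} \left(-122\right)} = - \frac{41827}{\frac{191}{2} - 130 + 14884 - 61} = - \frac{41827}{\frac{29577}{2}} = \left(-41827\right) \frac{2}{29577} = - \frac{83654}{29577}$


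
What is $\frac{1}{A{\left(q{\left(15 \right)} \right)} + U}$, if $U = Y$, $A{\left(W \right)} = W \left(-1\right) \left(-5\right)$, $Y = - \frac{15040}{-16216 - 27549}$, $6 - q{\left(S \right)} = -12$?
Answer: $\frac{8753}{790778} \approx 0.011069$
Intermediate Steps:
$q{\left(S \right)} = 18$ ($q{\left(S \right)} = 6 - -12 = 6 + 12 = 18$)
$Y = \frac{3008}{8753}$ ($Y = - \frac{15040}{-16216 - 27549} = - \frac{15040}{-43765} = \left(-15040\right) \left(- \frac{1}{43765}\right) = \frac{3008}{8753} \approx 0.34365$)
$A{\left(W \right)} = 5 W$ ($A{\left(W \right)} = - W \left(-5\right) = 5 W$)
$U = \frac{3008}{8753} \approx 0.34365$
$\frac{1}{A{\left(q{\left(15 \right)} \right)} + U} = \frac{1}{5 \cdot 18 + \frac{3008}{8753}} = \frac{1}{90 + \frac{3008}{8753}} = \frac{1}{\frac{790778}{8753}} = \frac{8753}{790778}$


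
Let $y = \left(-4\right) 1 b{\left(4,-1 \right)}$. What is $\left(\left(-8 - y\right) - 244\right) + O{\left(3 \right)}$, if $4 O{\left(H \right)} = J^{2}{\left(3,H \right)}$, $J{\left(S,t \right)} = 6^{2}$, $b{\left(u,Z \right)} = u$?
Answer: $88$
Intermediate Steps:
$J{\left(S,t \right)} = 36$
$y = -16$ ($y = \left(-4\right) 1 \cdot 4 = \left(-4\right) 4 = -16$)
$O{\left(H \right)} = 324$ ($O{\left(H \right)} = \frac{36^{2}}{4} = \frac{1}{4} \cdot 1296 = 324$)
$\left(\left(-8 - y\right) - 244\right) + O{\left(3 \right)} = \left(\left(-8 - -16\right) - 244\right) + 324 = \left(\left(-8 + 16\right) - 244\right) + 324 = \left(8 - 244\right) + 324 = -236 + 324 = 88$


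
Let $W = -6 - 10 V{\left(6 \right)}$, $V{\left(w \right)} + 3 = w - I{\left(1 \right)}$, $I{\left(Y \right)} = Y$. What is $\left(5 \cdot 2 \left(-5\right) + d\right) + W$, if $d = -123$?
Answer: $-199$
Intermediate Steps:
$V{\left(w \right)} = -4 + w$ ($V{\left(w \right)} = -3 + \left(w - 1\right) = -3 + \left(-1 + w\right) = -4 + w$)
$W = -26$ ($W = -6 - 10 \left(-4 + 6\right) = -6 - 20 = -26$)
$\left(5 \cdot 2 \left(-5\right) + d\right) + W = \left(5 \cdot 2 \left(-5\right) - 123\right) - 26 = \left(10 \left(-5\right) - 123\right) - 26 = \left(-50 - 123\right) - 26 = -173 - 26 = -199$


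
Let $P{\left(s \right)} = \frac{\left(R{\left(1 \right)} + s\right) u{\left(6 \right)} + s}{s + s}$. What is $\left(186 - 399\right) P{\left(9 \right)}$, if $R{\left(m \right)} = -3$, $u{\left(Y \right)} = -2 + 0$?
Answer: $\frac{71}{2} \approx 35.5$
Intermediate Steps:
$u{\left(Y \right)} = -2$
$P{\left(s \right)} = \frac{6 - s}{2 s}$ ($P{\left(s \right)} = \frac{\left(-3 + s\right) \left(-2\right) + s}{s + s} = \frac{\left(6 - 2 s\right) + s}{2 s} = \left(6 - s\right) \frac{1}{2 s} = \frac{6 - s}{2 s}$)
$\left(186 - 399\right) P{\left(9 \right)} = \left(186 - 399\right) \frac{6 - 9}{2 \cdot 9} = - 213 \cdot \frac{1}{2} \cdot \frac{1}{9} \left(6 - 9\right) = - 213 \cdot \frac{1}{2} \cdot \frac{1}{9} \left(-3\right) = \left(-213\right) \left(- \frac{1}{6}\right) = \frac{71}{2}$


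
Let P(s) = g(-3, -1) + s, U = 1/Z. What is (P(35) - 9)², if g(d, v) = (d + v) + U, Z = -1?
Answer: 441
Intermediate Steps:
U = -1 (U = 1/(-1) = -1)
g(d, v) = -1 + d + v (g(d, v) = (d + v) - 1 = -1 + d + v)
P(s) = -5 + s (P(s) = (-1 - 3 - 1) + s = -5 + s)
(P(35) - 9)² = ((-5 + 35) - 9)² = (30 - 9)² = 21² = 441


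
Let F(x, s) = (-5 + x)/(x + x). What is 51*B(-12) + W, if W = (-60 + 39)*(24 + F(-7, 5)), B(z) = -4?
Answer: -726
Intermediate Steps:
F(x, s) = (-5 + x)/(2*x) (F(x, s) = (-5 + x)/((2*x)) = (-5 + x)*(1/(2*x)) = (-5 + x)/(2*x))
W = -522 (W = (-60 + 39)*(24 + (½)*(-5 - 7)/(-7)) = -21*(24 + (½)*(-⅐)*(-12)) = -21*(24 + 6/7) = -21*174/7 = -522)
51*B(-12) + W = 51*(-4) - 522 = -204 - 522 = -726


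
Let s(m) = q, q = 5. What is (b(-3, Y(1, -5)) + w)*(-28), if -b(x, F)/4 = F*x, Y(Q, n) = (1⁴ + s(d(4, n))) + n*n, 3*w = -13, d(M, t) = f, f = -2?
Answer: -30884/3 ≈ -10295.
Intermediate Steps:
d(M, t) = -2
w = -13/3 (w = (⅓)*(-13) = -13/3 ≈ -4.3333)
s(m) = 5
Y(Q, n) = 6 + n² (Y(Q, n) = (1⁴ + 5) + n*n = (1 + 5) + n² = 6 + n²)
b(x, F) = -4*F*x
(b(-3, Y(1, -5)) + w)*(-28) = (-4*(6 + (-5)²)*(-3) - 13/3)*(-28) = (-4*(6 + 25)*(-3) - 13/3)*(-28) = (-4*31*(-3) - 13/3)*(-28) = (372 - 13/3)*(-28) = (1103/3)*(-28) = -30884/3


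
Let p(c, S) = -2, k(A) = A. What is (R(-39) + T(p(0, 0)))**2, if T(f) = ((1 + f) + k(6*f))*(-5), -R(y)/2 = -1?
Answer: 4489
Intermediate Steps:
R(y) = 2 (R(y) = -2*(-1) = 2)
T(f) = -5 - 35*f (T(f) = ((1 + f) + 6*f)*(-5) = (1 + 7*f)*(-5) = -5 - 35*f)
(R(-39) + T(p(0, 0)))**2 = (2 + (-5 - 35*(-2)))**2 = (2 + (-5 + 70))**2 = (2 + 65)**2 = 67**2 = 4489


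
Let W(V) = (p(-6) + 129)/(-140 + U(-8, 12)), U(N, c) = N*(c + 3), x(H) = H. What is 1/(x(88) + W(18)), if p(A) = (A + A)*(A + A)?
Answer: 20/1739 ≈ 0.011501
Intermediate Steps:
p(A) = 4*A² (p(A) = (2*A)*(2*A) = 4*A²)
U(N, c) = N*(3 + c)
W(V) = -21/20 (W(V) = (4*(-6)² + 129)/(-140 - 8*(3 + 12)) = (4*36 + 129)/(-140 - 8*15) = (144 + 129)/(-140 - 120) = 273/(-260) = 273*(-1/260) = -21/20)
1/(x(88) + W(18)) = 1/(88 - 21/20) = 1/(1739/20) = 20/1739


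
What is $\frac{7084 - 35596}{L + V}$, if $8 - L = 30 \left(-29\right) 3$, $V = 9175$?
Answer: $- \frac{9504}{3931} \approx -2.4177$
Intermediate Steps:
$L = 2618$ ($L = 8 - 30 \left(-29\right) 3 = 8 - \left(-870\right) 3 = 8 - -2610 = 8 + 2610 = 2618$)
$\frac{7084 - 35596}{L + V} = \frac{7084 - 35596}{2618 + 9175} = - \frac{28512}{11793} = \left(-28512\right) \frac{1}{11793} = - \frac{9504}{3931}$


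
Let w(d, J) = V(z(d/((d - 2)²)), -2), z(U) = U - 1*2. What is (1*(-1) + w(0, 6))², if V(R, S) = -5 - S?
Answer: 16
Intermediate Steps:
z(U) = -2 + U (z(U) = U - 2 = -2 + U)
w(d, J) = -3 (w(d, J) = -5 - 1*(-2) = -5 + 2 = -3)
(1*(-1) + w(0, 6))² = (1*(-1) - 3)² = (-1 - 3)² = (-4)² = 16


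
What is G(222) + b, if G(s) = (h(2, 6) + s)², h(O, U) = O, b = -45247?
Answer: 4929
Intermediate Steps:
G(s) = (2 + s)²
G(222) + b = (2 + 222)² - 45247 = 224² - 45247 = 50176 - 45247 = 4929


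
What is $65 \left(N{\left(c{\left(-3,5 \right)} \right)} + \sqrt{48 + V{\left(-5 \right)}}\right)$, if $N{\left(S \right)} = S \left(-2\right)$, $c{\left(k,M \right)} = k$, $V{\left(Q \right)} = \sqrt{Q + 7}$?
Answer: $390 + 65 \sqrt{48 + \sqrt{2}} \approx 846.92$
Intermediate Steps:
$V{\left(Q \right)} = \sqrt{7 + Q}$
$N{\left(S \right)} = - 2 S$
$65 \left(N{\left(c{\left(-3,5 \right)} \right)} + \sqrt{48 + V{\left(-5 \right)}}\right) = 65 \left(\left(-2\right) \left(-3\right) + \sqrt{48 + \sqrt{7 - 5}}\right) = 65 \left(6 + \sqrt{48 + \sqrt{2}}\right) = 390 + 65 \sqrt{48 + \sqrt{2}}$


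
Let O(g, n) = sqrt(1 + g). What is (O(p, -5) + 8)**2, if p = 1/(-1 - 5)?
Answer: (48 + sqrt(30))**2/36 ≈ 79.439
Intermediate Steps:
p = -1/6 (p = 1/(-6) = -1/6 ≈ -0.16667)
(O(p, -5) + 8)**2 = (sqrt(1 - 1/6) + 8)**2 = (sqrt(5/6) + 8)**2 = (sqrt(30)/6 + 8)**2 = (8 + sqrt(30)/6)**2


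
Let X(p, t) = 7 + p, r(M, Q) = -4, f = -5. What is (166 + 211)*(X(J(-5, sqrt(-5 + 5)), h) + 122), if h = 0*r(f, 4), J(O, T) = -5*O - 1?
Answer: 57681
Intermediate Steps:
J(O, T) = -1 - 5*O
h = 0 (h = 0*(-4) = 0)
(166 + 211)*(X(J(-5, sqrt(-5 + 5)), h) + 122) = (166 + 211)*((7 + (-1 - 5*(-5))) + 122) = 377*((7 + (-1 + 25)) + 122) = 377*((7 + 24) + 122) = 377*(31 + 122) = 377*153 = 57681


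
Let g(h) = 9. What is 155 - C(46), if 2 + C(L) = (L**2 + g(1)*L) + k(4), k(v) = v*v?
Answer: -2389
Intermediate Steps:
k(v) = v**2
C(L) = 14 + L**2 + 9*L (C(L) = -2 + ((L**2 + 9*L) + 4**2) = -2 + ((L**2 + 9*L) + 16) = -2 + (16 + L**2 + 9*L) = 14 + L**2 + 9*L)
155 - C(46) = 155 - (14 + 46**2 + 9*46) = 155 - (14 + 2116 + 414) = 155 - 1*2544 = 155 - 2544 = -2389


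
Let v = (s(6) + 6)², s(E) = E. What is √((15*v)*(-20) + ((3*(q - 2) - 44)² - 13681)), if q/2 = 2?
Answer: I*√55437 ≈ 235.45*I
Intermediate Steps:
q = 4 (q = 2*2 = 4)
v = 144 (v = (6 + 6)² = 12² = 144)
√((15*v)*(-20) + ((3*(q - 2) - 44)² - 13681)) = √((15*144)*(-20) + ((3*(4 - 2) - 44)² - 13681)) = √(2160*(-20) + ((3*2 - 44)² - 13681)) = √(-43200 + ((6 - 44)² - 13681)) = √(-43200 + ((-38)² - 13681)) = √(-43200 + (1444 - 13681)) = √(-43200 - 12237) = √(-55437) = I*√55437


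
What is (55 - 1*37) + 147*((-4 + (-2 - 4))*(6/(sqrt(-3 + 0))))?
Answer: 18 + 2940*I*sqrt(3) ≈ 18.0 + 5092.2*I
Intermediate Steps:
(55 - 1*37) + 147*((-4 + (-2 - 4))*(6/(sqrt(-3 + 0)))) = (55 - 37) + 147*((-4 - 6)*(6/(sqrt(-3)))) = 18 + 147*(-60/(I*sqrt(3))) = 18 + 147*(-60*(-I*sqrt(3)/3)) = 18 + 147*(-(-20)*I*sqrt(3)) = 18 + 147*(20*I*sqrt(3)) = 18 + 2940*I*sqrt(3)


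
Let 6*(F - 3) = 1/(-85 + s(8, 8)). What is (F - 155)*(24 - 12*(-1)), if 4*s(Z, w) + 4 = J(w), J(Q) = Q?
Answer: -76609/14 ≈ -5472.1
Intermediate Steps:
s(Z, w) = -1 + w/4
F = 1511/504 (F = 3 + 1/(6*(-85 + (-1 + (¼)*8))) = 3 + 1/(6*(-85 + (-1 + 2))) = 3 + 1/(6*(-85 + 1)) = 3 + (⅙)/(-84) = 3 + (⅙)*(-1/84) = 3 - 1/504 = 1511/504 ≈ 2.9980)
(F - 155)*(24 - 12*(-1)) = (1511/504 - 155)*(24 - 12*(-1)) = -76609*(24 + 12)/504 = -76609/504*36 = -76609/14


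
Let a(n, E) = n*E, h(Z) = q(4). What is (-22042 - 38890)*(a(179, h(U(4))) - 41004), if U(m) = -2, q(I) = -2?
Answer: 2520269384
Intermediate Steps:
h(Z) = -2
a(n, E) = E*n
(-22042 - 38890)*(a(179, h(U(4))) - 41004) = (-22042 - 38890)*(-2*179 - 41004) = -60932*(-358 - 41004) = -60932*(-41362) = 2520269384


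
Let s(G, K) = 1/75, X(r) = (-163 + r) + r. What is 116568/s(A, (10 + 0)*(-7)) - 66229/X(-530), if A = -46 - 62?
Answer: 10692266029/1223 ≈ 8.7427e+6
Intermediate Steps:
A = -108
X(r) = -163 + 2*r
s(G, K) = 1/75
116568/s(A, (10 + 0)*(-7)) - 66229/X(-530) = 116568/(1/75) - 66229/(-163 + 2*(-530)) = 116568*75 - 66229/(-163 - 1060) = 8742600 - 66229/(-1223) = 8742600 - 66229*(-1/1223) = 8742600 + 66229/1223 = 10692266029/1223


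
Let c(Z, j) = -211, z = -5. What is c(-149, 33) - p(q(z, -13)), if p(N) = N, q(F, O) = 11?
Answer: -222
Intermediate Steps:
c(-149, 33) - p(q(z, -13)) = -211 - 1*11 = -211 - 11 = -222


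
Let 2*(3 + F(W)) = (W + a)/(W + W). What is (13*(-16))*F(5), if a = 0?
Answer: 572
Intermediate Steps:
F(W) = -11/4 (F(W) = -3 + ((W + 0)/(W + W))/2 = -3 + (W/((2*W)))/2 = -3 + (W*(1/(2*W)))/2 = -3 + (½)*(½) = -3 + ¼ = -11/4)
(13*(-16))*F(5) = (13*(-16))*(-11/4) = -208*(-11/4) = 572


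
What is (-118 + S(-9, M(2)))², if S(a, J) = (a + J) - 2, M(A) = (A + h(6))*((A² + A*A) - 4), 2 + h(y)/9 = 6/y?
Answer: 24649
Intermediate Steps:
h(y) = -18 + 54/y (h(y) = -18 + 9*(6/y) = -18 + 54/y)
M(A) = (-9 + A)*(-4 + 2*A²) (M(A) = (A + (-18 + 54/6))*((A² + A*A) - 4) = (A + (-18 + 54*(⅙)))*((A² + A²) - 4) = (A + (-18 + 9))*(2*A² - 4) = (A - 9)*(-4 + 2*A²) = (-9 + A)*(-4 + 2*A²))
S(a, J) = -2 + J + a (S(a, J) = (J + a) - 2 = -2 + J + a)
(-118 + S(-9, M(2)))² = (-118 + (-2 + (36 - 18*2² - 4*2 + 2*2³) - 9))² = (-118 + (-2 + (36 - 18*4 - 8 + 2*8) - 9))² = (-118 + (-2 + (36 - 72 - 8 + 16) - 9))² = (-118 + (-2 - 28 - 9))² = (-118 - 39)² = (-157)² = 24649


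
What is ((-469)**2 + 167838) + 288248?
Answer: 676047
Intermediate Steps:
((-469)**2 + 167838) + 288248 = (219961 + 167838) + 288248 = 387799 + 288248 = 676047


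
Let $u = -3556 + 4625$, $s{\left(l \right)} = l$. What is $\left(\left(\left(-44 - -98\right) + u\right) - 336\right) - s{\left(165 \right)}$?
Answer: $622$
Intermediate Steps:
$u = 1069$
$\left(\left(\left(-44 - -98\right) + u\right) - 336\right) - s{\left(165 \right)} = \left(\left(\left(-44 - -98\right) + 1069\right) - 336\right) - 165 = \left(\left(\left(-44 + 98\right) + 1069\right) - 336\right) - 165 = \left(\left(54 + 1069\right) - 336\right) - 165 = \left(1123 - 336\right) - 165 = 787 - 165 = 622$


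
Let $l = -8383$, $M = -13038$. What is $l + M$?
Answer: $-21421$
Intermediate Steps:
$l + M = -8383 - 13038 = -21421$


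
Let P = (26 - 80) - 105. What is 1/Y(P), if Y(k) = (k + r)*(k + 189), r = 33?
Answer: -1/3780 ≈ -0.00026455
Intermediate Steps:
P = -159 (P = -54 - 105 = -159)
Y(k) = (33 + k)*(189 + k) (Y(k) = (k + 33)*(k + 189) = (33 + k)*(189 + k))
1/Y(P) = 1/(6237 + (-159)² + 222*(-159)) = 1/(6237 + 25281 - 35298) = 1/(-3780) = -1/3780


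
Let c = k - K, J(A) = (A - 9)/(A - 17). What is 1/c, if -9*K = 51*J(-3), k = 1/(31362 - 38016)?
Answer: 33270/113113 ≈ 0.29413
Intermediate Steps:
J(A) = (-9 + A)/(-17 + A)
k = -1/6654 (k = 1/(-6654) = -1/6654 ≈ -0.00015029)
K = -17/5 (K = -17*(-9 - 3)/(-17 - 3)/3 = -17*-12/(-20)/3 = -17*(-1/20*(-12))/3 = -17*3/(3*5) = -⅑*153/5 = -17/5 ≈ -3.4000)
c = 113113/33270 (c = -1/6654 - 1*(-17/5) = -1/6654 + 17/5 = 113113/33270 ≈ 3.3998)
1/c = 1/(113113/33270) = 33270/113113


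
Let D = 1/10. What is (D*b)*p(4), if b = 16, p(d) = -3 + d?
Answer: 8/5 ≈ 1.6000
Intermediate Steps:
D = 1/10 ≈ 0.10000
(D*b)*p(4) = ((1/10)*16)*(-3 + 4) = (8/5)*1 = 8/5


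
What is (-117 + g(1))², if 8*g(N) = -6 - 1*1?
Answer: 889249/64 ≈ 13895.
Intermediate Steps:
g(N) = -7/8 (g(N) = (-6 - 1*1)/8 = (-6 - 1)/8 = (⅛)*(-7) = -7/8)
(-117 + g(1))² = (-117 - 7/8)² = (-943/8)² = 889249/64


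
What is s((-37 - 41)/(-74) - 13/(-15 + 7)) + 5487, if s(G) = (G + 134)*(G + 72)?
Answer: 1375050977/87616 ≈ 15694.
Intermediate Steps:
s(G) = (72 + G)*(134 + G) (s(G) = (134 + G)*(72 + G) = (72 + G)*(134 + G))
s((-37 - 41)/(-74) - 13/(-15 + 7)) + 5487 = (9648 + ((-37 - 41)/(-74) - 13/(-15 + 7))**2 + 206*((-37 - 41)/(-74) - 13/(-15 + 7))) + 5487 = (9648 + (-78*(-1/74) - 13/(-8))**2 + 206*(-78*(-1/74) - 13/(-8))) + 5487 = (9648 + (39/37 - 13*(-1/8))**2 + 206*(39/37 - 13*(-1/8))) + 5487 = (9648 + (39/37 + 13/8)**2 + 206*(39/37 + 13/8)) + 5487 = (9648 + (793/296)**2 + 206*(793/296)) + 5487 = (9648 + 628849/87616 + 81679/148) + 5487 = 894301985/87616 + 5487 = 1375050977/87616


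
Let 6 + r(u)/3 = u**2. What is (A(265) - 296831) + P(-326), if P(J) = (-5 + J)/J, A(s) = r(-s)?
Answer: -28092393/326 ≈ -86173.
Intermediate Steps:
r(u) = -18 + 3*u**2
A(s) = -18 + 3*s**2 (A(s) = -18 + 3*(-s)**2 = -18 + 3*s**2)
P(J) = (-5 + J)/J
(A(265) - 296831) + P(-326) = ((-18 + 3*265**2) - 296831) + (-5 - 326)/(-326) = ((-18 + 3*70225) - 296831) - 1/326*(-331) = ((-18 + 210675) - 296831) + 331/326 = (210657 - 296831) + 331/326 = -86174 + 331/326 = -28092393/326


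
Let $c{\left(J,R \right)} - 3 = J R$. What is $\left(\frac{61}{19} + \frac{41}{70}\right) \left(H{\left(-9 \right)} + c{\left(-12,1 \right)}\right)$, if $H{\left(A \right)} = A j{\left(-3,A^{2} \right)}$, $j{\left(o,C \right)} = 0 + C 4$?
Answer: $- \frac{2953665}{266} \approx -11104.0$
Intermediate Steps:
$j{\left(o,C \right)} = 4 C$ ($j{\left(o,C \right)} = 0 + 4 C = 4 C$)
$H{\left(A \right)} = 4 A^{3}$ ($H{\left(A \right)} = A 4 A^{2} = 4 A^{3}$)
$c{\left(J,R \right)} = 3 + J R$
$\left(\frac{61}{19} + \frac{41}{70}\right) \left(H{\left(-9 \right)} + c{\left(-12,1 \right)}\right) = \left(\frac{61}{19} + \frac{41}{70}\right) \left(4 \left(-9\right)^{3} + \left(3 - 12\right)\right) = \left(61 \cdot \frac{1}{19} + 41 \cdot \frac{1}{70}\right) \left(4 \left(-729\right) + \left(3 - 12\right)\right) = \left(\frac{61}{19} + \frac{41}{70}\right) \left(-2916 - 9\right) = \frac{5049}{1330} \left(-2925\right) = - \frac{2953665}{266}$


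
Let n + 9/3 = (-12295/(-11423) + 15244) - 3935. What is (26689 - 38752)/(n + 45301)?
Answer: -137795649/646634056 ≈ -0.21310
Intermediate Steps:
n = 129160733/11423 (n = -3 + ((-12295/(-11423) + 15244) - 3935) = -3 + ((-12295*(-1/11423) + 15244) - 3935) = -3 + ((12295/11423 + 15244) - 3935) = -3 + (174144507/11423 - 3935) = -3 + 129195002/11423 = 129160733/11423 ≈ 11307.)
(26689 - 38752)/(n + 45301) = (26689 - 38752)/(129160733/11423 + 45301) = -12063/646634056/11423 = -12063*11423/646634056 = -137795649/646634056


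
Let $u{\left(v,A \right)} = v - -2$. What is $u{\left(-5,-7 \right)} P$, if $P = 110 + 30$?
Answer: $-420$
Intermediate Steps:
$u{\left(v,A \right)} = 2 + v$ ($u{\left(v,A \right)} = v + 2 = 2 + v$)
$P = 140$
$u{\left(-5,-7 \right)} P = \left(2 - 5\right) 140 = \left(-3\right) 140 = -420$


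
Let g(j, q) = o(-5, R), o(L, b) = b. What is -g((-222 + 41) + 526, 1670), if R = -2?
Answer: 2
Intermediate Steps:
g(j, q) = -2
-g((-222 + 41) + 526, 1670) = -1*(-2) = 2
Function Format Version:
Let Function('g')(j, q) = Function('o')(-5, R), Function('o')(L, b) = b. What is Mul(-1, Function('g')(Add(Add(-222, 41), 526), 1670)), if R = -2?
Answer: 2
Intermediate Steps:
Function('g')(j, q) = -2
Mul(-1, Function('g')(Add(Add(-222, 41), 526), 1670)) = Mul(-1, -2) = 2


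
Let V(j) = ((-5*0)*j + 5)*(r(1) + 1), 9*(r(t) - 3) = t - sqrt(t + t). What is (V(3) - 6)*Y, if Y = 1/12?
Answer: 131/108 - 5*sqrt(2)/108 ≈ 1.1475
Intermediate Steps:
r(t) = 3 + t/9 - sqrt(2)*sqrt(t)/9 (r(t) = 3 + (t - sqrt(t + t))/9 = 3 + (t - sqrt(2*t))/9 = 3 + (t - sqrt(2)*sqrt(t))/9 = 3 + (t/9 - sqrt(2)*sqrt(t)/9) = 3 + t/9 - sqrt(2)*sqrt(t)/9)
Y = 1/12 ≈ 0.083333
V(j) = 185/9 - 5*sqrt(2)/9 (V(j) = ((-5*0)*j + 5)*((3 + (1/9)*1 - sqrt(2)*sqrt(1)/9) + 1) = (0*j + 5)*((3 + 1/9 - 1/9*sqrt(2)*1) + 1) = (0 + 5)*((3 + 1/9 - sqrt(2)/9) + 1) = 5*((28/9 - sqrt(2)/9) + 1) = 5*(37/9 - sqrt(2)/9) = 185/9 - 5*sqrt(2)/9)
(V(3) - 6)*Y = ((185/9 - 5*sqrt(2)/9) - 6)*(1/12) = (131/9 - 5*sqrt(2)/9)*(1/12) = 131/108 - 5*sqrt(2)/108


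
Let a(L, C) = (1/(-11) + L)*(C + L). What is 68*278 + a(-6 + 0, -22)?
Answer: 209820/11 ≈ 19075.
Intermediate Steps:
a(L, C) = (-1/11 + L)*(C + L)
68*278 + a(-6 + 0, -22) = 68*278 + ((-6 + 0)² - 1/11*(-22) - (-6 + 0)/11 - 22*(-6 + 0)) = 18904 + ((-6)² + 2 - 1/11*(-6) - 22*(-6)) = 18904 + (36 + 2 + 6/11 + 132) = 18904 + 1876/11 = 209820/11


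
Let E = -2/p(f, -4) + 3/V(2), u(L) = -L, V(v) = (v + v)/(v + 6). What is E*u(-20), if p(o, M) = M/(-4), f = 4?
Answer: 80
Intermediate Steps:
p(o, M) = -M/4 (p(o, M) = M*(-1/4) = -M/4)
V(v) = 2*v/(6 + v) (V(v) = (2*v)/(6 + v) = 2*v/(6 + v))
E = 4 (E = -2/((-1/4*(-4))) + 3/((2*2/(6 + 2))) = -2/1 + 3/((2*2/8)) = -2*1 + 3/((2*2*(1/8))) = -2 + 3/(1/2) = -2 + 3*2 = -2 + 6 = 4)
E*u(-20) = 4*(-1*(-20)) = 4*20 = 80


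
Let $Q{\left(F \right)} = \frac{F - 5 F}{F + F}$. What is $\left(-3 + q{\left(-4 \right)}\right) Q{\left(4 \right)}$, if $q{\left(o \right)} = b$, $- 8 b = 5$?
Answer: $\frac{29}{4} \approx 7.25$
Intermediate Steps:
$b = - \frac{5}{8}$ ($b = \left(- \frac{1}{8}\right) 5 = - \frac{5}{8} \approx -0.625$)
$q{\left(o \right)} = - \frac{5}{8}$
$Q{\left(F \right)} = -2$ ($Q{\left(F \right)} = \frac{\left(-4\right) F}{2 F} = - 4 F \frac{1}{2 F} = -2$)
$\left(-3 + q{\left(-4 \right)}\right) Q{\left(4 \right)} = \left(-3 - \frac{5}{8}\right) \left(-2\right) = \left(- \frac{29}{8}\right) \left(-2\right) = \frac{29}{4}$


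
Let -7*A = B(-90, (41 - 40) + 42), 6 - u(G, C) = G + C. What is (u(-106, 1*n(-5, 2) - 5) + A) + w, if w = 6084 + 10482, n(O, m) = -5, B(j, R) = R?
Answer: 116773/7 ≈ 16682.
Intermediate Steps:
w = 16566
u(G, C) = 6 - C - G (u(G, C) = 6 - (G + C) = 6 - (C + G) = 6 + (-C - G) = 6 - C - G)
A = -43/7 (A = -((41 - 40) + 42)/7 = -(1 + 42)/7 = -⅐*43 = -43/7 ≈ -6.1429)
(u(-106, 1*n(-5, 2) - 5) + A) + w = ((6 - (1*(-5) - 5) - 1*(-106)) - 43/7) + 16566 = ((6 - (-5 - 5) + 106) - 43/7) + 16566 = ((6 - 1*(-10) + 106) - 43/7) + 16566 = ((6 + 10 + 106) - 43/7) + 16566 = (122 - 43/7) + 16566 = 811/7 + 16566 = 116773/7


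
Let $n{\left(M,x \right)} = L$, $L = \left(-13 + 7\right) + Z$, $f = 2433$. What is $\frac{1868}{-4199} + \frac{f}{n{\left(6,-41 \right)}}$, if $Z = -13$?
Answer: $- \frac{539561}{4199} \approx -128.5$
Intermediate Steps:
$L = -19$ ($L = \left(-13 + 7\right) - 13 = -6 - 13 = -19$)
$n{\left(M,x \right)} = -19$
$\frac{1868}{-4199} + \frac{f}{n{\left(6,-41 \right)}} = \frac{1868}{-4199} + \frac{2433}{-19} = 1868 \left(- \frac{1}{4199}\right) + 2433 \left(- \frac{1}{19}\right) = - \frac{1868}{4199} - \frac{2433}{19} = - \frac{539561}{4199}$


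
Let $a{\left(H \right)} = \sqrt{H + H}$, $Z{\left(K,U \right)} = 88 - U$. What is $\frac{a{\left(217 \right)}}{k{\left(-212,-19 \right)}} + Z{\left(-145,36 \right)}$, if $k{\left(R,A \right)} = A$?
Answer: $52 - \frac{\sqrt{434}}{19} \approx 50.904$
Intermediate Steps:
$a{\left(H \right)} = \sqrt{2} \sqrt{H}$ ($a{\left(H \right)} = \sqrt{2 H} = \sqrt{2} \sqrt{H}$)
$\frac{a{\left(217 \right)}}{k{\left(-212,-19 \right)}} + Z{\left(-145,36 \right)} = \frac{\sqrt{2} \sqrt{217}}{-19} + \left(88 - 36\right) = \sqrt{434} \left(- \frac{1}{19}\right) + \left(88 - 36\right) = - \frac{\sqrt{434}}{19} + 52 = 52 - \frac{\sqrt{434}}{19}$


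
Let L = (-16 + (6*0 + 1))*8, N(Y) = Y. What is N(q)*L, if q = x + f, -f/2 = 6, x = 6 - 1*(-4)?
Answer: 240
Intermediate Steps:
x = 10 (x = 6 + 4 = 10)
f = -12 (f = -2*6 = -12)
q = -2 (q = 10 - 12 = -2)
L = -120 (L = (-16 + (0 + 1))*8 = (-16 + 1)*8 = -15*8 = -120)
N(q)*L = -2*(-120) = 240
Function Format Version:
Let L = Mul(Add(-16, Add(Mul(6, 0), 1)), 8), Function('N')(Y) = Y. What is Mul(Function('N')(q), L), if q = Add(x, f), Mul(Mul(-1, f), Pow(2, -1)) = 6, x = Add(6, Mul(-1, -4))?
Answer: 240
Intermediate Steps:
x = 10 (x = Add(6, 4) = 10)
f = -12 (f = Mul(-2, 6) = -12)
q = -2 (q = Add(10, -12) = -2)
L = -120 (L = Mul(Add(-16, Add(0, 1)), 8) = Mul(Add(-16, 1), 8) = Mul(-15, 8) = -120)
Mul(Function('N')(q), L) = Mul(-2, -120) = 240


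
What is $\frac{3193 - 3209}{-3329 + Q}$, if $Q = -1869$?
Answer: $\frac{8}{2599} \approx 0.0030781$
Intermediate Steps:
$\frac{3193 - 3209}{-3329 + Q} = \frac{3193 - 3209}{-3329 - 1869} = - \frac{16}{-5198} = \left(-16\right) \left(- \frac{1}{5198}\right) = \frac{8}{2599}$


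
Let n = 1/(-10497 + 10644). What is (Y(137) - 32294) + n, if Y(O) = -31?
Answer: -4751774/147 ≈ -32325.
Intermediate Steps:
n = 1/147 ≈ 0.0068027
(Y(137) - 32294) + n = (-31 - 32294) + 1/147 = -32325 + 1/147 = -4751774/147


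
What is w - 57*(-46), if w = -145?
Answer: 2477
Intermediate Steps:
w - 57*(-46) = -145 - 57*(-46) = -145 + 2622 = 2477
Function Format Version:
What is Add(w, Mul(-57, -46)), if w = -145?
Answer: 2477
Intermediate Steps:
Add(w, Mul(-57, -46)) = Add(-145, Mul(-57, -46)) = Add(-145, 2622) = 2477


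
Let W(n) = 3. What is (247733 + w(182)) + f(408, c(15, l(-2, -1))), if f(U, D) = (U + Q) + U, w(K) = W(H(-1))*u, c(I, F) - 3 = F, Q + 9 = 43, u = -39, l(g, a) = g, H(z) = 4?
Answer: 248466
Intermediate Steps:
Q = 34 (Q = -9 + 43 = 34)
c(I, F) = 3 + F
w(K) = -117 (w(K) = 3*(-39) = -117)
f(U, D) = 34 + 2*U (f(U, D) = (U + 34) + U = (34 + U) + U = 34 + 2*U)
(247733 + w(182)) + f(408, c(15, l(-2, -1))) = (247733 - 117) + (34 + 2*408) = 247616 + (34 + 816) = 247616 + 850 = 248466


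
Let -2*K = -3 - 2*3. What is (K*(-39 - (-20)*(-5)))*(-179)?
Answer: 223929/2 ≈ 1.1196e+5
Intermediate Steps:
K = 9/2 (K = -(-3 - 2*3)/2 = -(-3 - 6)/2 = -½*(-9) = 9/2 ≈ 4.5000)
(K*(-39 - (-20)*(-5)))*(-179) = (9*(-39 - (-20)*(-5))/2)*(-179) = (9*(-39 - 1*100)/2)*(-179) = (9*(-39 - 100)/2)*(-179) = ((9/2)*(-139))*(-179) = -1251/2*(-179) = 223929/2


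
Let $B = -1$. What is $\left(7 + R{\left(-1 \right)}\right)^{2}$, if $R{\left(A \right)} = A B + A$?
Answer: $49$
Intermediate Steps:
$R{\left(A \right)} = 0$ ($R{\left(A \right)} = A \left(-1\right) + A = - A + A = 0$)
$\left(7 + R{\left(-1 \right)}\right)^{2} = \left(7 + 0\right)^{2} = 7^{2} = 49$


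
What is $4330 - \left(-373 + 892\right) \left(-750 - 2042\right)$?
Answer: $1453378$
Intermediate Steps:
$4330 - \left(-373 + 892\right) \left(-750 - 2042\right) = 4330 - 519 \left(-2792\right) = 4330 - -1449048 = 4330 + 1449048 = 1453378$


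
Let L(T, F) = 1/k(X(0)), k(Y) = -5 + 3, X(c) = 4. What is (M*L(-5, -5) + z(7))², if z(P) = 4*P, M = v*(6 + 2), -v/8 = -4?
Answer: 10000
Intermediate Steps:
k(Y) = -2
v = 32 (v = -8*(-4) = 32)
L(T, F) = -½ (L(T, F) = 1/(-2) = -½)
M = 256 (M = 32*(6 + 2) = 32*8 = 256)
(M*L(-5, -5) + z(7))² = (256*(-½) + 4*7)² = (-128 + 28)² = (-100)² = 10000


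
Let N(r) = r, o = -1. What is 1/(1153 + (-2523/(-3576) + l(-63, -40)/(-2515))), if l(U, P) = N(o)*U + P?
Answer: 2997880/3458643339 ≈ 0.00086678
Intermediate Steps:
l(U, P) = P - U (l(U, P) = -U + P = P - U)
1/(1153 + (-2523/(-3576) + l(-63, -40)/(-2515))) = 1/(1153 + (-2523/(-3576) + (-40 - 1*(-63))/(-2515))) = 1/(1153 + (-2523*(-1/3576) + (-40 + 63)*(-1/2515))) = 1/(1153 + (841/1192 + 23*(-1/2515))) = 1/(1153 + (841/1192 - 23/2515)) = 1/(1153 + 2087699/2997880) = 1/(3458643339/2997880) = 2997880/3458643339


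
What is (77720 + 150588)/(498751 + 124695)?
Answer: 114154/311723 ≈ 0.36620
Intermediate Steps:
(77720 + 150588)/(498751 + 124695) = 228308/623446 = 228308*(1/623446) = 114154/311723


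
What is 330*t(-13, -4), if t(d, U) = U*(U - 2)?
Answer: 7920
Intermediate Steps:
t(d, U) = U*(-2 + U)
330*t(-13, -4) = 330*(-4*(-2 - 4)) = 330*(-4*(-6)) = 330*24 = 7920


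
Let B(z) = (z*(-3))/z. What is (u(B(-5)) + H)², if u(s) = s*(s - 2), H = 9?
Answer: 576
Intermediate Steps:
B(z) = -3 (B(z) = (-3*z)/z = -3)
u(s) = s*(-2 + s)
(u(B(-5)) + H)² = (-3*(-2 - 3) + 9)² = (-3*(-5) + 9)² = (15 + 9)² = 24² = 576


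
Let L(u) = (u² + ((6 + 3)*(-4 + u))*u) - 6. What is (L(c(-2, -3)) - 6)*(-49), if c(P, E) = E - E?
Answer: 588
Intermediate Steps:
c(P, E) = 0
L(u) = -6 + u² + u*(-36 + 9*u) (L(u) = (u² + (9*(-4 + u))*u) - 6 = (u² + (-36 + 9*u)*u) - 6 = (u² + u*(-36 + 9*u)) - 6 = -6 + u² + u*(-36 + 9*u))
(L(c(-2, -3)) - 6)*(-49) = ((-6 - 36*0 + 10*0²) - 6)*(-49) = ((-6 + 0 + 10*0) - 6)*(-49) = ((-6 + 0 + 0) - 6)*(-49) = (-6 - 6)*(-49) = -12*(-49) = 588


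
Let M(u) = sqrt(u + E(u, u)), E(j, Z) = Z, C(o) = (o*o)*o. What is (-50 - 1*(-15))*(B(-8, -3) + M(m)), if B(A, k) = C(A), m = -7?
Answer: 17920 - 35*I*sqrt(14) ≈ 17920.0 - 130.96*I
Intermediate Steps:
C(o) = o**3 (C(o) = o**2*o = o**3)
B(A, k) = A**3
M(u) = sqrt(2)*sqrt(u) (M(u) = sqrt(u + u) = sqrt(2*u) = sqrt(2)*sqrt(u))
(-50 - 1*(-15))*(B(-8, -3) + M(m)) = (-50 - 1*(-15))*((-8)**3 + sqrt(2)*sqrt(-7)) = (-50 + 15)*(-512 + sqrt(2)*(I*sqrt(7))) = -35*(-512 + I*sqrt(14)) = 17920 - 35*I*sqrt(14)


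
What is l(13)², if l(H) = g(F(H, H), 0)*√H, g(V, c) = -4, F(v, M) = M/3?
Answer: 208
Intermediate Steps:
F(v, M) = M/3 (F(v, M) = M*(⅓) = M/3)
l(H) = -4*√H
l(13)² = (-4*√13)² = 208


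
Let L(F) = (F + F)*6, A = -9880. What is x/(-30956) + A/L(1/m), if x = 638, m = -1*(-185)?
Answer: -7072673057/46434 ≈ -1.5232e+5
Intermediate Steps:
m = 185
L(F) = 12*F (L(F) = (2*F)*6 = 12*F)
x/(-30956) + A/L(1/m) = 638/(-30956) - 9880/(12/185) = 638*(-1/30956) - 9880/(12*(1/185)) = -319/15478 - 9880/12/185 = -319/15478 - 9880*185/12 = -319/15478 - 456950/3 = -7072673057/46434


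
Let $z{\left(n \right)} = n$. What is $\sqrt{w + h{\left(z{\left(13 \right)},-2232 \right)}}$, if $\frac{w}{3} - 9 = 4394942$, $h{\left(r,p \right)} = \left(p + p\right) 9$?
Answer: $\sqrt{13144677} \approx 3625.6$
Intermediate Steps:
$h{\left(r,p \right)} = 18 p$ ($h{\left(r,p \right)} = 2 p 9 = 18 p$)
$w = 13184853$ ($w = 27 + 3 \cdot 4394942 = 27 + 13184826 = 13184853$)
$\sqrt{w + h{\left(z{\left(13 \right)},-2232 \right)}} = \sqrt{13184853 + 18 \left(-2232\right)} = \sqrt{13184853 - 40176} = \sqrt{13144677}$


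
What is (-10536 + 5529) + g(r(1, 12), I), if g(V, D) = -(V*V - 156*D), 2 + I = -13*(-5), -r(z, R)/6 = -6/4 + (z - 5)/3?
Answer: 4532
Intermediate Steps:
r(z, R) = 19 - 2*z (r(z, R) = -6*(-6/4 + (z - 5)/3) = -6*(-6*¼ + (-5 + z)*(⅓)) = -6*(-3/2 + (-5/3 + z/3)) = -6*(-19/6 + z/3) = 19 - 2*z)
I = 63 (I = -2 - 13*(-5) = -2 + 65 = 63)
g(V, D) = -V² + 156*D (g(V, D) = -(V² - 156*D) = -V² + 156*D)
(-10536 + 5529) + g(r(1, 12), I) = (-10536 + 5529) + (-(19 - 2*1)² + 156*63) = -5007 + (-(19 - 2)² + 9828) = -5007 + (-1*17² + 9828) = -5007 + (-1*289 + 9828) = -5007 + (-289 + 9828) = -5007 + 9539 = 4532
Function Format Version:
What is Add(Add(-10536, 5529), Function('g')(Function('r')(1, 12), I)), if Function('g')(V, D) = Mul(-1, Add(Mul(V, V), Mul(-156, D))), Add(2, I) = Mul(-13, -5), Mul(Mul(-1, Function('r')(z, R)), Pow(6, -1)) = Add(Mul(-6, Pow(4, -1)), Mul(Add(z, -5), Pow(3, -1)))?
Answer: 4532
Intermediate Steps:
Function('r')(z, R) = Add(19, Mul(-2, z)) (Function('r')(z, R) = Mul(-6, Add(Mul(-6, Pow(4, -1)), Mul(Add(z, -5), Pow(3, -1)))) = Mul(-6, Add(Mul(-6, Rational(1, 4)), Mul(Add(-5, z), Rational(1, 3)))) = Mul(-6, Add(Rational(-3, 2), Add(Rational(-5, 3), Mul(Rational(1, 3), z)))) = Mul(-6, Add(Rational(-19, 6), Mul(Rational(1, 3), z))) = Add(19, Mul(-2, z)))
I = 63 (I = Add(-2, Mul(-13, -5)) = Add(-2, 65) = 63)
Function('g')(V, D) = Add(Mul(-1, Pow(V, 2)), Mul(156, D)) (Function('g')(V, D) = Mul(-1, Add(Pow(V, 2), Mul(-156, D))) = Add(Mul(-1, Pow(V, 2)), Mul(156, D)))
Add(Add(-10536, 5529), Function('g')(Function('r')(1, 12), I)) = Add(Add(-10536, 5529), Add(Mul(-1, Pow(Add(19, Mul(-2, 1)), 2)), Mul(156, 63))) = Add(-5007, Add(Mul(-1, Pow(Add(19, -2), 2)), 9828)) = Add(-5007, Add(Mul(-1, Pow(17, 2)), 9828)) = Add(-5007, Add(Mul(-1, 289), 9828)) = Add(-5007, Add(-289, 9828)) = Add(-5007, 9539) = 4532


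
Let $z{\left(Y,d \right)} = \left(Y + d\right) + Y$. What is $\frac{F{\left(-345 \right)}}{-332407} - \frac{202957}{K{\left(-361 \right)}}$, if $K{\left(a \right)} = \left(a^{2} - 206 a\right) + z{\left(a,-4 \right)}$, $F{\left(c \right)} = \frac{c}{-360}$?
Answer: $- \frac{539716183693}{542384513016} \approx -0.99508$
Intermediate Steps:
$z{\left(Y,d \right)} = d + 2 Y$
$F{\left(c \right)} = - \frac{c}{360}$ ($F{\left(c \right)} = c \left(- \frac{1}{360}\right) = - \frac{c}{360}$)
$K{\left(a \right)} = -4 + a^{2} - 204 a$ ($K{\left(a \right)} = \left(a^{2} - 206 a\right) + \left(-4 + 2 a\right) = -4 + a^{2} - 204 a$)
$\frac{F{\left(-345 \right)}}{-332407} - \frac{202957}{K{\left(-361 \right)}} = \frac{\left(- \frac{1}{360}\right) \left(-345\right)}{-332407} - \frac{202957}{-4 + \left(-361\right)^{2} - -73644} = \frac{23}{24} \left(- \frac{1}{332407}\right) - \frac{202957}{-4 + 130321 + 73644} = - \frac{23}{7977768} - \frac{202957}{203961} = - \frac{539716183693}{542384513016}$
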